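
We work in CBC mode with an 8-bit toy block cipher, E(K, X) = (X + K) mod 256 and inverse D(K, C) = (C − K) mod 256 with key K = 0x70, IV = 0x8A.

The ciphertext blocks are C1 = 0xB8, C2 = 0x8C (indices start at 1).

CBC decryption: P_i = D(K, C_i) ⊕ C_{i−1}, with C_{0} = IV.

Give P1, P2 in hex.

P1 = 0xC2, P2 = 0xA4

P1: D(K, 0xB8) = 0x48; 0x48 ⊕ 0x8A = 0xC2.
P2: D(K, 0x8C) = 0x1C; 0x1C ⊕ 0xB8 = 0xA4.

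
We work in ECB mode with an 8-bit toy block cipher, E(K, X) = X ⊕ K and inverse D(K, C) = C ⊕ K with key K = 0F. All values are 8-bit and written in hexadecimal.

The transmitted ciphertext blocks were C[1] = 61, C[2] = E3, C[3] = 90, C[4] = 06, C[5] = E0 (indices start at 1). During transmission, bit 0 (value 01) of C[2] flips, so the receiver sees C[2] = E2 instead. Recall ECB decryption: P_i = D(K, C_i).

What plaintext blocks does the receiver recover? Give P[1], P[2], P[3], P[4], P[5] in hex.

P[1] = 6E, P[2] = ED, P[3] = 9F, P[4] = 09, P[5] = EF

Only C[2] changed, to E2. In ECB, a change in C_i affects only P_i. Decrypting the received ciphertext:
P[1]: D(K, 61) = 6E.
P[2]: D(K, E2) = ED.
P[3]: D(K, 90) = 9F.
P[4]: D(K, 06) = 09.
P[5]: D(K, E0) = EF.
Blocks that differ from the original plaintext: P[2].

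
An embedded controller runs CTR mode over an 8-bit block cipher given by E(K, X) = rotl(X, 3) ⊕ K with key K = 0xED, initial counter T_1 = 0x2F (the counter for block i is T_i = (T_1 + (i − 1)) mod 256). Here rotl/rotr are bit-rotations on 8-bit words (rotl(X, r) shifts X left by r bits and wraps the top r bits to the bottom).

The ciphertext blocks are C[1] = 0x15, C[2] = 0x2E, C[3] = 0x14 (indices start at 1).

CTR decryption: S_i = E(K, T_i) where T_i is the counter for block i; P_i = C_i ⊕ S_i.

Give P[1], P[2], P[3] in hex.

P[1] = 0x81, P[2] = 0x42, P[3] = 0x70

P[1]: T = 0x2F, S = E(K, T) = 0x94; 0x15 ⊕ 0x94 = 0x81.
P[2]: T = 0x30, S = E(K, T) = 0x6C; 0x2E ⊕ 0x6C = 0x42.
P[3]: T = 0x31, S = E(K, T) = 0x64; 0x14 ⊕ 0x64 = 0x70.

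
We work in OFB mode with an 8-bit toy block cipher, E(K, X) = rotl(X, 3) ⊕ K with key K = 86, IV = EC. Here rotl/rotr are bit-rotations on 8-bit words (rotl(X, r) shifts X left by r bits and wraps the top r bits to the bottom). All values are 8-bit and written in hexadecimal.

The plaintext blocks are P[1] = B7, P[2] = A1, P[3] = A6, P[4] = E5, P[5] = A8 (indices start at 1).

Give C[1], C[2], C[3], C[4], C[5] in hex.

OFB encryption: S_i = E(K, S_{i−1}) with S_{0} = IV; C_i = P_i ⊕ S_i.
C[1]: S = E(K, EC) = E1; B7 ⊕ E1 = 56.
C[2]: S = E(K, E1) = 89; A1 ⊕ 89 = 28.
C[3]: S = E(K, 89) = CA; A6 ⊕ CA = 6C.
C[4]: S = E(K, CA) = D0; E5 ⊕ D0 = 35.
C[5]: S = E(K, D0) = 00; A8 ⊕ 00 = A8.

C[1] = 56, C[2] = 28, C[3] = 6C, C[4] = 35, C[5] = A8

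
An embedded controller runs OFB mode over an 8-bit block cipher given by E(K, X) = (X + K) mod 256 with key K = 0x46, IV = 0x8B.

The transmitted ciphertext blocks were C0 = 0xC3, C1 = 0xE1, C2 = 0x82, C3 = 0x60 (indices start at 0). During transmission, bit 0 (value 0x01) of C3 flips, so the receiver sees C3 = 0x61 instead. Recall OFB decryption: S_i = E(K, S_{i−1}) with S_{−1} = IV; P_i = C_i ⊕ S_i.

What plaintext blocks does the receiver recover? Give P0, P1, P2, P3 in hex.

Only C3 changed, to 0x61. In OFB, a change in C_i flips the same bit in P_i only; the keystream is unaffected. Decrypting the received ciphertext:
P0: S = E(K, 0x8B) = 0xD1; 0xC3 ⊕ 0xD1 = 0x12.
P1: S = E(K, 0xD1) = 0x17; 0xE1 ⊕ 0x17 = 0xF6.
P2: S = E(K, 0x17) = 0x5D; 0x82 ⊕ 0x5D = 0xDF.
P3: S = E(K, 0x5D) = 0xA3; 0x61 ⊕ 0xA3 = 0xC2.
Blocks that differ from the original plaintext: P3.

P0 = 0x12, P1 = 0xF6, P2 = 0xDF, P3 = 0xC2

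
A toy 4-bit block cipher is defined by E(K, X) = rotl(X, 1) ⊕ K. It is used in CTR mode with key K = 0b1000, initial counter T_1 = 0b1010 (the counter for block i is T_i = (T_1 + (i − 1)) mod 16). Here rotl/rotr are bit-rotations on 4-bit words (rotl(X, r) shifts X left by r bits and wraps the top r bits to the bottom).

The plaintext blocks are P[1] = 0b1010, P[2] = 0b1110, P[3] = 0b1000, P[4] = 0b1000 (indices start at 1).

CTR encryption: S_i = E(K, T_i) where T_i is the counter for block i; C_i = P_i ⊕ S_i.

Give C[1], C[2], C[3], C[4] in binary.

C[1] = 0b0111, C[2] = 0b0001, C[3] = 0b1001, C[4] = 0b1011

C[1]: T = 0b1010, S = E(K, T) = 0b1101; 0b1010 ⊕ 0b1101 = 0b0111.
C[2]: T = 0b1011, S = E(K, T) = 0b1111; 0b1110 ⊕ 0b1111 = 0b0001.
C[3]: T = 0b1100, S = E(K, T) = 0b0001; 0b1000 ⊕ 0b0001 = 0b1001.
C[4]: T = 0b1101, S = E(K, T) = 0b0011; 0b1000 ⊕ 0b0011 = 0b1011.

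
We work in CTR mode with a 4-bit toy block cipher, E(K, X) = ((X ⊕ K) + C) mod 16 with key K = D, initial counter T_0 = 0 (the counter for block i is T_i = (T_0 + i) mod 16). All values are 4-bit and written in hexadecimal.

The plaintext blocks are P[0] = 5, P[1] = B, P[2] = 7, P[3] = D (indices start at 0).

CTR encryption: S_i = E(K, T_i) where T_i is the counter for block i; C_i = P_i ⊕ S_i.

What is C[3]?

C[0]: T = 0, S = E(K, T) = 9; 5 ⊕ 9 = C.
C[1]: T = 1, S = E(K, T) = 8; B ⊕ 8 = 3.
C[2]: T = 2, S = E(K, T) = B; 7 ⊕ B = C.
C[3]: T = 3, S = E(K, T) = A; D ⊕ A = 7.

C[3] = 7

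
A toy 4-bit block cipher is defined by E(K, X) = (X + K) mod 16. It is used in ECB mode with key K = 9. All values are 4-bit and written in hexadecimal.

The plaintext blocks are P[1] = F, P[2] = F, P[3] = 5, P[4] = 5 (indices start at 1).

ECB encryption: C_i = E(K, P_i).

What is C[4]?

C[4]: E(K, 5) = E.

C[4] = E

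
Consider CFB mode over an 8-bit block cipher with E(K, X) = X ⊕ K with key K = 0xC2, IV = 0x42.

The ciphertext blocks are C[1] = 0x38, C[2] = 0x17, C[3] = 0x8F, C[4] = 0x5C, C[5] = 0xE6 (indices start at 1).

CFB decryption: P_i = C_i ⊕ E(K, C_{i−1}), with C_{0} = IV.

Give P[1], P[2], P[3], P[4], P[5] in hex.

P[1]: E(K, 0x42) = 0x80; 0x38 ⊕ 0x80 = 0xB8.
P[2]: E(K, 0x38) = 0xFA; 0x17 ⊕ 0xFA = 0xED.
P[3]: E(K, 0x17) = 0xD5; 0x8F ⊕ 0xD5 = 0x5A.
P[4]: E(K, 0x8F) = 0x4D; 0x5C ⊕ 0x4D = 0x11.
P[5]: E(K, 0x5C) = 0x9E; 0xE6 ⊕ 0x9E = 0x78.

P[1] = 0xB8, P[2] = 0xED, P[3] = 0x5A, P[4] = 0x11, P[5] = 0x78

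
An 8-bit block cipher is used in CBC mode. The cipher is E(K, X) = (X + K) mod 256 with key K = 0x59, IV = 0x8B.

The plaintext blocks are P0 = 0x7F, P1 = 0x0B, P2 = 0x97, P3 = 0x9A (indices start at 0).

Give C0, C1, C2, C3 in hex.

CBC encryption: C_i = E(K, P_i ⊕ C_{i−1}), with C_{−1} = IV.
C0: P0 ⊕ 0x8B = 0xF4; E(K, 0xF4) = 0x4D.
C1: P1 ⊕ 0x4D = 0x46; E(K, 0x46) = 0x9F.
C2: P2 ⊕ 0x9F = 0x08; E(K, 0x08) = 0x61.
C3: P3 ⊕ 0x61 = 0xFB; E(K, 0xFB) = 0x54.

C0 = 0x4D, C1 = 0x9F, C2 = 0x61, C3 = 0x54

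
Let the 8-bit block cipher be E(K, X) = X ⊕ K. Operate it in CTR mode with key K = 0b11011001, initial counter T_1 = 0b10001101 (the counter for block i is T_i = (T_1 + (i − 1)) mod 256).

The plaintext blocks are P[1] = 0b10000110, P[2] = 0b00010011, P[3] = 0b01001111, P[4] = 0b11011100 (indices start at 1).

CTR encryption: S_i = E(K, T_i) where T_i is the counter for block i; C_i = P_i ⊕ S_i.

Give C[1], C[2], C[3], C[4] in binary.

C[1]: T = 0b10001101, S = E(K, T) = 0b01010100; 0b10000110 ⊕ 0b01010100 = 0b11010010.
C[2]: T = 0b10001110, S = E(K, T) = 0b01010111; 0b00010011 ⊕ 0b01010111 = 0b01000100.
C[3]: T = 0b10001111, S = E(K, T) = 0b01010110; 0b01001111 ⊕ 0b01010110 = 0b00011001.
C[4]: T = 0b10010000, S = E(K, T) = 0b01001001; 0b11011100 ⊕ 0b01001001 = 0b10010101.

C[1] = 0b11010010, C[2] = 0b01000100, C[3] = 0b00011001, C[4] = 0b10010101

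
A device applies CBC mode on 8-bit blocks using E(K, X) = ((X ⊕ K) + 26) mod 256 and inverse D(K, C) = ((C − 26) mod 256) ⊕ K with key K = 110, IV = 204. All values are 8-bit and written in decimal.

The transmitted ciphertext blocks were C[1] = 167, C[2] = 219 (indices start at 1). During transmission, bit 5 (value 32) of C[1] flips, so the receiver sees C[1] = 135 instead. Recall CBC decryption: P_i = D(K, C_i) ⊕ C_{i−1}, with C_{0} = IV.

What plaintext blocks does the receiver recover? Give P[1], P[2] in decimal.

Only C[1] changed, to 135. In CBC, a change in C_i garbles P_i and flips the same bit in P_{i+1}. Decrypting the received ciphertext:
P[1]: D(K, 135) = 3; 3 ⊕ 204 = 207.
P[2]: D(K, 219) = 175; 175 ⊕ 135 = 40.
Blocks that differ from the original plaintext: P[1], P[2].

P[1] = 207, P[2] = 40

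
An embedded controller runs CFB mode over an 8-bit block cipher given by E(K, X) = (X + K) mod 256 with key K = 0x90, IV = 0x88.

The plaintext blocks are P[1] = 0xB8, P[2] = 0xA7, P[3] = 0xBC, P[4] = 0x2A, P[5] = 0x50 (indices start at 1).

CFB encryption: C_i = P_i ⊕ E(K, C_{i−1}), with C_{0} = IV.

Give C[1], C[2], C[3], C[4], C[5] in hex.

C[1]: E(K, 0x88) = 0x18; 0xB8 ⊕ 0x18 = 0xA0.
C[2]: E(K, 0xA0) = 0x30; 0xA7 ⊕ 0x30 = 0x97.
C[3]: E(K, 0x97) = 0x27; 0xBC ⊕ 0x27 = 0x9B.
C[4]: E(K, 0x9B) = 0x2B; 0x2A ⊕ 0x2B = 0x01.
C[5]: E(K, 0x01) = 0x91; 0x50 ⊕ 0x91 = 0xC1.

C[1] = 0xA0, C[2] = 0x97, C[3] = 0x9B, C[4] = 0x01, C[5] = 0xC1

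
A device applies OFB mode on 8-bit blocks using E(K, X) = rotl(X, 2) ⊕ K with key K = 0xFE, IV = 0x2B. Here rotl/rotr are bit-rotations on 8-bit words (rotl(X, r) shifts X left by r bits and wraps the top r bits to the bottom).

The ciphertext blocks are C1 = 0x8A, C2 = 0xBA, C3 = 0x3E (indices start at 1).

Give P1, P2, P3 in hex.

OFB decryption: S_i = E(K, S_{i−1}) with S_{0} = IV; P_i = C_i ⊕ S_i.
P1: S = E(K, 0x2B) = 0x52; 0x8A ⊕ 0x52 = 0xD8.
P2: S = E(K, 0x52) = 0xB7; 0xBA ⊕ 0xB7 = 0x0D.
P3: S = E(K, 0xB7) = 0x20; 0x3E ⊕ 0x20 = 0x1E.

P1 = 0xD8, P2 = 0x0D, P3 = 0x1E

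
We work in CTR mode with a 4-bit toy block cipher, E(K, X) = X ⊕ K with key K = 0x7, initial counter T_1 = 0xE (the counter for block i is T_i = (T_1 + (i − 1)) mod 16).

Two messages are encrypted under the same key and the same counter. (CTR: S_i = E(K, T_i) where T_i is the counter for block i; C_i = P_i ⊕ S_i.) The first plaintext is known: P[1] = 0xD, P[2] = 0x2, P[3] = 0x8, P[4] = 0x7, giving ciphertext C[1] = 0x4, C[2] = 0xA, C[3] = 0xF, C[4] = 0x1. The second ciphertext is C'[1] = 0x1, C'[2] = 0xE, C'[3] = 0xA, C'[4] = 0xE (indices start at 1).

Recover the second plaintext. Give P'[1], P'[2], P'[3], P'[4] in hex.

In CTR with a reused counter, both messages share the same keystream S_i, so C_i ⊕ C'_i = P_i ⊕ P'_i and thus P'_i = P_i ⊕ C_i ⊕ C'_i.
P'[1]: 0xD ⊕ 0x4 ⊕ 0x1 = 0x8.
P'[2]: 0x2 ⊕ 0xA ⊕ 0xE = 0x6.
P'[3]: 0x8 ⊕ 0xF ⊕ 0xA = 0xD.
P'[4]: 0x7 ⊕ 0x1 ⊕ 0xE = 0x8.

P'[1] = 0x8, P'[2] = 0x6, P'[3] = 0xD, P'[4] = 0x8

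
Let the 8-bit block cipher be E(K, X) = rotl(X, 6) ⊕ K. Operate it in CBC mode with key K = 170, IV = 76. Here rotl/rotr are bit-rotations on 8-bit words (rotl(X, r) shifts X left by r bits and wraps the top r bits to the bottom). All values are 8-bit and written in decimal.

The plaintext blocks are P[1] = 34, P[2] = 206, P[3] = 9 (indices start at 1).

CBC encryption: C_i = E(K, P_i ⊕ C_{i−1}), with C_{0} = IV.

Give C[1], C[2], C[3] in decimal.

C[1]: P[1] ⊕ 76 = 110; E(K, 110) = 49.
C[2]: P[2] ⊕ 49 = 255; E(K, 255) = 85.
C[3]: P[3] ⊕ 85 = 92; E(K, 92) = 189.

C[1] = 49, C[2] = 85, C[3] = 189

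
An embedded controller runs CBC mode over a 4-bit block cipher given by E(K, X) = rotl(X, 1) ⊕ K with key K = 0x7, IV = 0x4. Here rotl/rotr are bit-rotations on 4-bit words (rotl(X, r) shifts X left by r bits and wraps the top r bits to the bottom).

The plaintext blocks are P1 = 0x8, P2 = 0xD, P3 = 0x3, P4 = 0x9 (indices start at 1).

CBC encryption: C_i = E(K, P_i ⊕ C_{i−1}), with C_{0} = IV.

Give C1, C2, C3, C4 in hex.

C1 = 0xE, C2 = 0x1, C3 = 0x3, C4 = 0x2

C1: P1 ⊕ 0x4 = 0xC; E(K, 0xC) = 0xE.
C2: P2 ⊕ 0xE = 0x3; E(K, 0x3) = 0x1.
C3: P3 ⊕ 0x1 = 0x2; E(K, 0x2) = 0x3.
C4: P4 ⊕ 0x3 = 0xA; E(K, 0xA) = 0x2.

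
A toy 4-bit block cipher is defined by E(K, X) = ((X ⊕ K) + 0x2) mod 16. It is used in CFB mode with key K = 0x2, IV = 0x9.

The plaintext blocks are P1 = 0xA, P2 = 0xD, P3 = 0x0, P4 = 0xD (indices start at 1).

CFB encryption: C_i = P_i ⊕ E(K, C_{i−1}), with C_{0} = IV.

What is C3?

C3 = 0xA

C1: E(K, 0x9) = 0xD; 0xA ⊕ 0xD = 0x7.
C2: E(K, 0x7) = 0x7; 0xD ⊕ 0x7 = 0xA.
C3: E(K, 0xA) = 0xA; 0x0 ⊕ 0xA = 0xA.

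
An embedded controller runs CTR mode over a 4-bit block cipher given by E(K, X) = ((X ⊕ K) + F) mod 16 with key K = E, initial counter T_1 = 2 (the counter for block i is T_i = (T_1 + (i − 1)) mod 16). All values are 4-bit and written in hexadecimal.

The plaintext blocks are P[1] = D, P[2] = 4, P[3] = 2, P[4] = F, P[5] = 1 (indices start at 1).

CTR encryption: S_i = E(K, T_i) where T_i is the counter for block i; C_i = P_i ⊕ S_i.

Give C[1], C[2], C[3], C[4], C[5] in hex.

C[1]: T = 2, S = E(K, T) = B; D ⊕ B = 6.
C[2]: T = 3, S = E(K, T) = C; 4 ⊕ C = 8.
C[3]: T = 4, S = E(K, T) = 9; 2 ⊕ 9 = B.
C[4]: T = 5, S = E(K, T) = A; F ⊕ A = 5.
C[5]: T = 6, S = E(K, T) = 7; 1 ⊕ 7 = 6.

C[1] = 6, C[2] = 8, C[3] = B, C[4] = 5, C[5] = 6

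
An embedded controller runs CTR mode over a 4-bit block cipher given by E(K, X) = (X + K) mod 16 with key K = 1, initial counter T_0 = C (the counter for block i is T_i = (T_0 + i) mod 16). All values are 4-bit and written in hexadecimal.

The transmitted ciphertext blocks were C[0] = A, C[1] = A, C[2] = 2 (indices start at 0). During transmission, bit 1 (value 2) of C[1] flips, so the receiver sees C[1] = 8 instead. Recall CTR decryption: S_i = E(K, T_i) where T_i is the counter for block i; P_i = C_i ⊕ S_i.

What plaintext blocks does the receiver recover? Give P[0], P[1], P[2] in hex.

P[0] = 7, P[1] = 6, P[2] = D

Only C[1] changed, to 8. In CTR, a change in C_i flips the same bit in P_i only; the keystream is unaffected. Decrypting the received ciphertext:
P[0]: T = C, S = E(K, T) = D; A ⊕ D = 7.
P[1]: T = D, S = E(K, T) = E; 8 ⊕ E = 6.
P[2]: T = E, S = E(K, T) = F; 2 ⊕ F = D.
Blocks that differ from the original plaintext: P[1].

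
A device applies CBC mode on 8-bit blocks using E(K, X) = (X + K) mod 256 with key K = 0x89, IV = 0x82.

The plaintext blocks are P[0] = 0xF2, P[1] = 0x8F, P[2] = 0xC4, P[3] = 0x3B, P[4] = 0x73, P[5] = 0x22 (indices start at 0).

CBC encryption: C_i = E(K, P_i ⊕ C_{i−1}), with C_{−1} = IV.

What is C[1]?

C[1] = 0xFF

C[0]: P[0] ⊕ 0x82 = 0x70; E(K, 0x70) = 0xF9.
C[1]: P[1] ⊕ 0xF9 = 0x76; E(K, 0x76) = 0xFF.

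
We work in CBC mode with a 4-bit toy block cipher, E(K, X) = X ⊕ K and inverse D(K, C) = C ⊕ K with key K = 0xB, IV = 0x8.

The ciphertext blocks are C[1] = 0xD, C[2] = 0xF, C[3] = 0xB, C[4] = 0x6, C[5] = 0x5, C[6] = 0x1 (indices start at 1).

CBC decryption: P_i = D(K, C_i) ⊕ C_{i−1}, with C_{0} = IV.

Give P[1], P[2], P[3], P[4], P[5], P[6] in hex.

P[1] = 0xE, P[2] = 0x9, P[3] = 0xF, P[4] = 0x6, P[5] = 0x8, P[6] = 0xF

P[1]: D(K, 0xD) = 0x6; 0x6 ⊕ 0x8 = 0xE.
P[2]: D(K, 0xF) = 0x4; 0x4 ⊕ 0xD = 0x9.
P[3]: D(K, 0xB) = 0x0; 0x0 ⊕ 0xF = 0xF.
P[4]: D(K, 0x6) = 0xD; 0xD ⊕ 0xB = 0x6.
P[5]: D(K, 0x5) = 0xE; 0xE ⊕ 0x6 = 0x8.
P[6]: D(K, 0x1) = 0xA; 0xA ⊕ 0x5 = 0xF.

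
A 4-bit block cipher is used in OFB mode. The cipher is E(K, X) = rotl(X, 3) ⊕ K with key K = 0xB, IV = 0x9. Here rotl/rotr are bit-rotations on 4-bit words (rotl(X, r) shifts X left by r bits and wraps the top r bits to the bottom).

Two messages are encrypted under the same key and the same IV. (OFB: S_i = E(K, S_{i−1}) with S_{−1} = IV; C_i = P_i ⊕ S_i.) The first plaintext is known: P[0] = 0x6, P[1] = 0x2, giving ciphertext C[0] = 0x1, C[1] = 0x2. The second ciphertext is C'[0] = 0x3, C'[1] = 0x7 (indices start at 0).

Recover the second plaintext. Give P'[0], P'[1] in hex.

P'[0] = 0x4, P'[1] = 0x7

In OFB with a reused IV, both messages share the same keystream S_i, so C_i ⊕ C'_i = P_i ⊕ P'_i and thus P'_i = P_i ⊕ C_i ⊕ C'_i.
P'[0]: 0x6 ⊕ 0x1 ⊕ 0x3 = 0x4.
P'[1]: 0x2 ⊕ 0x2 ⊕ 0x7 = 0x7.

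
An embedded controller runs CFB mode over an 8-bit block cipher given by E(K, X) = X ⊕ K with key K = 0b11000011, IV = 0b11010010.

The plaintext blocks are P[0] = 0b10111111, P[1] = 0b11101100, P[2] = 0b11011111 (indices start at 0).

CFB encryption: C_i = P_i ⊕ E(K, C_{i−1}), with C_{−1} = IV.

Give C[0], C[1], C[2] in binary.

C[0]: E(K, 0b11010010) = 0b00010001; 0b10111111 ⊕ 0b00010001 = 0b10101110.
C[1]: E(K, 0b10101110) = 0b01101101; 0b11101100 ⊕ 0b01101101 = 0b10000001.
C[2]: E(K, 0b10000001) = 0b01000010; 0b11011111 ⊕ 0b01000010 = 0b10011101.

C[0] = 0b10101110, C[1] = 0b10000001, C[2] = 0b10011101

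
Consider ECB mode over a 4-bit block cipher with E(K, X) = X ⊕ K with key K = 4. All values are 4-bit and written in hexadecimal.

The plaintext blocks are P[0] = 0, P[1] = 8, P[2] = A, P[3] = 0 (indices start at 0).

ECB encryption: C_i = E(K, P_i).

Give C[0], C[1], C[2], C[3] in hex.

C[0] = 4, C[1] = C, C[2] = E, C[3] = 4

C[0]: E(K, 0) = 4.
C[1]: E(K, 8) = C.
C[2]: E(K, A) = E.
C[3]: E(K, 0) = 4.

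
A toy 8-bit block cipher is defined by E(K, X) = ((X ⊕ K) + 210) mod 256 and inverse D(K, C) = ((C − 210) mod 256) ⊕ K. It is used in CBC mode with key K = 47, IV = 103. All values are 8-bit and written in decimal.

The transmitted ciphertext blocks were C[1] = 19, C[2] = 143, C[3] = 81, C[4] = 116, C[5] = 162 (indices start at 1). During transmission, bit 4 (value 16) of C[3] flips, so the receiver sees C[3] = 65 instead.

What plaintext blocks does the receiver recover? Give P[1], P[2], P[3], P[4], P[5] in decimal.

P[1] = 9, P[2] = 129, P[3] = 207, P[4] = 204, P[5] = 139

CBC decryption: P_i = D(K, C_i) ⊕ C_{i−1}, with C_{0} = IV.
Only C[3] changed, to 65. In CBC, a change in C_i garbles P_i and flips the same bit in P_{i+1}. Decrypting the received ciphertext:
P[1]: D(K, 19) = 110; 110 ⊕ 103 = 9.
P[2]: D(K, 143) = 146; 146 ⊕ 19 = 129.
P[3]: D(K, 65) = 64; 64 ⊕ 143 = 207.
P[4]: D(K, 116) = 141; 141 ⊕ 65 = 204.
P[5]: D(K, 162) = 255; 255 ⊕ 116 = 139.
Blocks that differ from the original plaintext: P[3], P[4].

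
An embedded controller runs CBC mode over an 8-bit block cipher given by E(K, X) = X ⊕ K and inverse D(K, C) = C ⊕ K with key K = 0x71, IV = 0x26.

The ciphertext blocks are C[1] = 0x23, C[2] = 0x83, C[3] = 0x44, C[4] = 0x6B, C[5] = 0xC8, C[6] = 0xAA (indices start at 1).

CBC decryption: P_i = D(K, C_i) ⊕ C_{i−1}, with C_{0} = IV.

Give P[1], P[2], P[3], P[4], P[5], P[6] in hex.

P[1] = 0x74, P[2] = 0xD1, P[3] = 0xB6, P[4] = 0x5E, P[5] = 0xD2, P[6] = 0x13

P[1]: D(K, 0x23) = 0x52; 0x52 ⊕ 0x26 = 0x74.
P[2]: D(K, 0x83) = 0xF2; 0xF2 ⊕ 0x23 = 0xD1.
P[3]: D(K, 0x44) = 0x35; 0x35 ⊕ 0x83 = 0xB6.
P[4]: D(K, 0x6B) = 0x1A; 0x1A ⊕ 0x44 = 0x5E.
P[5]: D(K, 0xC8) = 0xB9; 0xB9 ⊕ 0x6B = 0xD2.
P[6]: D(K, 0xAA) = 0xDB; 0xDB ⊕ 0xC8 = 0x13.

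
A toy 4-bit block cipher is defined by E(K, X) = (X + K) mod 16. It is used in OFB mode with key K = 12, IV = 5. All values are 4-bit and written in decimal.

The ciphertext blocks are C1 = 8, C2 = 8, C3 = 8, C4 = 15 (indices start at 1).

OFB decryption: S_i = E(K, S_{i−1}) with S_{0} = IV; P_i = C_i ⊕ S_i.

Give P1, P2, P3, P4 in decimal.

P1 = 9, P2 = 5, P3 = 1, P4 = 10

P1: S = E(K, 5) = 1; 8 ⊕ 1 = 9.
P2: S = E(K, 1) = 13; 8 ⊕ 13 = 5.
P3: S = E(K, 13) = 9; 8 ⊕ 9 = 1.
P4: S = E(K, 9) = 5; 15 ⊕ 5 = 10.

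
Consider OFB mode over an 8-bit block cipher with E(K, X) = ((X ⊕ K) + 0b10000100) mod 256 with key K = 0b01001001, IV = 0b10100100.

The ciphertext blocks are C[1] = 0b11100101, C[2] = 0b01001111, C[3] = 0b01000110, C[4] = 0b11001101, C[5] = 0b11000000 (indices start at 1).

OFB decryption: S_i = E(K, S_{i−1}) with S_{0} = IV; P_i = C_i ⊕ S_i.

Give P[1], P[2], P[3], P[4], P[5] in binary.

P[1] = 0b10010100, P[2] = 0b11110011, P[3] = 0b00111111, P[4] = 0b01111001, P[5] = 0b01000001

P[1]: S = E(K, 0b10100100) = 0b01110001; 0b11100101 ⊕ 0b01110001 = 0b10010100.
P[2]: S = E(K, 0b01110001) = 0b10111100; 0b01001111 ⊕ 0b10111100 = 0b11110011.
P[3]: S = E(K, 0b10111100) = 0b01111001; 0b01000110 ⊕ 0b01111001 = 0b00111111.
P[4]: S = E(K, 0b01111001) = 0b10110100; 0b11001101 ⊕ 0b10110100 = 0b01111001.
P[5]: S = E(K, 0b10110100) = 0b10000001; 0b11000000 ⊕ 0b10000001 = 0b01000001.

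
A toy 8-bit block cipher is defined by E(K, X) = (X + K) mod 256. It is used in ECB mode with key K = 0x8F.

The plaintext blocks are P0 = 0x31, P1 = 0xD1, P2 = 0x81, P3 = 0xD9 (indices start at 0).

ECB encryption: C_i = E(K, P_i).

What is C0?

C0: E(K, 0x31) = 0xC0.

C0 = 0xC0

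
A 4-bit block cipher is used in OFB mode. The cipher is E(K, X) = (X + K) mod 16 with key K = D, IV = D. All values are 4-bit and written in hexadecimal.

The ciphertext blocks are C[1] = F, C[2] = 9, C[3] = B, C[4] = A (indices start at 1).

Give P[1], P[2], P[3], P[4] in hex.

OFB decryption: S_i = E(K, S_{i−1}) with S_{0} = IV; P_i = C_i ⊕ S_i.
P[1]: S = E(K, D) = A; F ⊕ A = 5.
P[2]: S = E(K, A) = 7; 9 ⊕ 7 = E.
P[3]: S = E(K, 7) = 4; B ⊕ 4 = F.
P[4]: S = E(K, 4) = 1; A ⊕ 1 = B.

P[1] = 5, P[2] = E, P[3] = F, P[4] = B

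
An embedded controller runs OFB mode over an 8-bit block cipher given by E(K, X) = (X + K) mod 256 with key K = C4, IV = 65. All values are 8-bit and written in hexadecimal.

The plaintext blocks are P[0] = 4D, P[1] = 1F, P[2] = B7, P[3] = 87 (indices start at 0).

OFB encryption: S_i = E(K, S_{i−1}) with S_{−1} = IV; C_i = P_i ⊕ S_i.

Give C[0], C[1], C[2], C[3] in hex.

C[0] = 64, C[1] = F2, C[2] = 06, C[3] = F2

C[0]: S = E(K, 65) = 29; 4D ⊕ 29 = 64.
C[1]: S = E(K, 29) = ED; 1F ⊕ ED = F2.
C[2]: S = E(K, ED) = B1; B7 ⊕ B1 = 06.
C[3]: S = E(K, B1) = 75; 87 ⊕ 75 = F2.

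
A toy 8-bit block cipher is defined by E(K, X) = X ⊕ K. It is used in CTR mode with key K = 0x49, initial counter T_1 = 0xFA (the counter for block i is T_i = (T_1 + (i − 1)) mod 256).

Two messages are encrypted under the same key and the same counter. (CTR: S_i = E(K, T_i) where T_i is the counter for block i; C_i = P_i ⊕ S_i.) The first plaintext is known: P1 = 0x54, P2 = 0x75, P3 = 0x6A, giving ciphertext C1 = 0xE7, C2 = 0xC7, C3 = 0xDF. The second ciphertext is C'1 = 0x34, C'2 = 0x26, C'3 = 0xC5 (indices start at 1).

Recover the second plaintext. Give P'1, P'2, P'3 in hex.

In CTR with a reused counter, both messages share the same keystream S_i, so C_i ⊕ C'_i = P_i ⊕ P'_i and thus P'_i = P_i ⊕ C_i ⊕ C'_i.
P'1: 0x54 ⊕ 0xE7 ⊕ 0x34 = 0x87.
P'2: 0x75 ⊕ 0xC7 ⊕ 0x26 = 0x94.
P'3: 0x6A ⊕ 0xDF ⊕ 0xC5 = 0x70.

P'1 = 0x87, P'2 = 0x94, P'3 = 0x70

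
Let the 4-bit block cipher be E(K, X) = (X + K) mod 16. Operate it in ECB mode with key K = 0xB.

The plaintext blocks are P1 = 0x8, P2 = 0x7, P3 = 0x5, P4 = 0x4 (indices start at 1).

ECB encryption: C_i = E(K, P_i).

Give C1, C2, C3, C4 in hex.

C1 = 0x3, C2 = 0x2, C3 = 0x0, C4 = 0xF

C1: E(K, 0x8) = 0x3.
C2: E(K, 0x7) = 0x2.
C3: E(K, 0x5) = 0x0.
C4: E(K, 0x4) = 0xF.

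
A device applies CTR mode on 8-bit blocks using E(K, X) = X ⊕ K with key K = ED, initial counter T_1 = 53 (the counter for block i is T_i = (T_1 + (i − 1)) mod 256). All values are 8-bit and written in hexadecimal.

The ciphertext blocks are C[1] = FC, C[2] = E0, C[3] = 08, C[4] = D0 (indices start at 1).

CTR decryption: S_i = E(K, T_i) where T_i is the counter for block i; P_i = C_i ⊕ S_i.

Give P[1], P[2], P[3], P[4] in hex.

P[1] = 42, P[2] = 59, P[3] = B0, P[4] = 6B

P[1]: T = 53, S = E(K, T) = BE; FC ⊕ BE = 42.
P[2]: T = 54, S = E(K, T) = B9; E0 ⊕ B9 = 59.
P[3]: T = 55, S = E(K, T) = B8; 08 ⊕ B8 = B0.
P[4]: T = 56, S = E(K, T) = BB; D0 ⊕ BB = 6B.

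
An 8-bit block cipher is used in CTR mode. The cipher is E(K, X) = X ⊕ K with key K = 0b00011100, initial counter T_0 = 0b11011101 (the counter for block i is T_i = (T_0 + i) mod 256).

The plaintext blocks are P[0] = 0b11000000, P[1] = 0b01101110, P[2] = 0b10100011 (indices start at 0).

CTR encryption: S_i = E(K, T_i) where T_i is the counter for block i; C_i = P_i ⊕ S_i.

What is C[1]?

C[1] = 0b10101100

C[0]: T = 0b11011101, S = E(K, T) = 0b11000001; 0b11000000 ⊕ 0b11000001 = 0b00000001.
C[1]: T = 0b11011110, S = E(K, T) = 0b11000010; 0b01101110 ⊕ 0b11000010 = 0b10101100.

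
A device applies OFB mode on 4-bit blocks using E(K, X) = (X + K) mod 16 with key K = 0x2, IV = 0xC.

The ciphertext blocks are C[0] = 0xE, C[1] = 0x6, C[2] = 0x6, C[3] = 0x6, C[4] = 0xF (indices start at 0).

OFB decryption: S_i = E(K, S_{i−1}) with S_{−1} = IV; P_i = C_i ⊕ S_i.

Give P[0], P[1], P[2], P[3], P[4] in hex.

P[0] = 0x0, P[1] = 0x6, P[2] = 0x4, P[3] = 0x2, P[4] = 0x9

P[0]: S = E(K, 0xC) = 0xE; 0xE ⊕ 0xE = 0x0.
P[1]: S = E(K, 0xE) = 0x0; 0x6 ⊕ 0x0 = 0x6.
P[2]: S = E(K, 0x0) = 0x2; 0x6 ⊕ 0x2 = 0x4.
P[3]: S = E(K, 0x2) = 0x4; 0x6 ⊕ 0x4 = 0x2.
P[4]: S = E(K, 0x4) = 0x6; 0xF ⊕ 0x6 = 0x9.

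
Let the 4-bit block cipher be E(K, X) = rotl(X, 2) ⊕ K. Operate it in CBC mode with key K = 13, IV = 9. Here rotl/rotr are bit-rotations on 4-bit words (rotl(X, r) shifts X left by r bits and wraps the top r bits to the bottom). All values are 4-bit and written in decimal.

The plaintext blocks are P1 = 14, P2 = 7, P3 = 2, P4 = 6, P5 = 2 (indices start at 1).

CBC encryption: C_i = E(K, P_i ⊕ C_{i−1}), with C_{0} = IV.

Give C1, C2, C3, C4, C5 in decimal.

C1 = 0, C2 = 0, C3 = 5, C4 = 1, C5 = 1

C1: P1 ⊕ 9 = 7; E(K, 7) = 0.
C2: P2 ⊕ 0 = 7; E(K, 7) = 0.
C3: P3 ⊕ 0 = 2; E(K, 2) = 5.
C4: P4 ⊕ 5 = 3; E(K, 3) = 1.
C5: P5 ⊕ 1 = 3; E(K, 3) = 1.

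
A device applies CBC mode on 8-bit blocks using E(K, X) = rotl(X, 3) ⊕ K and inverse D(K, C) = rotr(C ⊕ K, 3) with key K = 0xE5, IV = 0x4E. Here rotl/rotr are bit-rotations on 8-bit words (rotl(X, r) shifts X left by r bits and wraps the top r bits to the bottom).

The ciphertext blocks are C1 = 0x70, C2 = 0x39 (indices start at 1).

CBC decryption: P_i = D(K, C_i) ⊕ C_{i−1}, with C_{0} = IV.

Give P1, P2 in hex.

P1 = 0xFC, P2 = 0xEB

P1: D(K, 0x70) = 0xB2; 0xB2 ⊕ 0x4E = 0xFC.
P2: D(K, 0x39) = 0x9B; 0x9B ⊕ 0x70 = 0xEB.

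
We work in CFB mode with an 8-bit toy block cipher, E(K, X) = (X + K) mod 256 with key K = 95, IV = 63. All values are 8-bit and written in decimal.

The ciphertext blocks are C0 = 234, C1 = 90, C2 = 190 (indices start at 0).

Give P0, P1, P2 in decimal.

CFB decryption: P_i = C_i ⊕ E(K, C_{i−1}), with C_{−1} = IV.
P0: E(K, 63) = 158; 234 ⊕ 158 = 116.
P1: E(K, 234) = 73; 90 ⊕ 73 = 19.
P2: E(K, 90) = 185; 190 ⊕ 185 = 7.

P0 = 116, P1 = 19, P2 = 7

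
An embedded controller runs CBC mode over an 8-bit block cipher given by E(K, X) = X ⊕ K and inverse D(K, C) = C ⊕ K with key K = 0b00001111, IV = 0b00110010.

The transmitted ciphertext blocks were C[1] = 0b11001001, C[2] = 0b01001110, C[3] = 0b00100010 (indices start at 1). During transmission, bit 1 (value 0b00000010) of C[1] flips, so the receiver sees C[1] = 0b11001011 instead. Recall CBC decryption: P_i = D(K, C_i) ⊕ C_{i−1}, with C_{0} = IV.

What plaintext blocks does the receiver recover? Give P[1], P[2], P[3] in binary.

P[1] = 0b11110110, P[2] = 0b10001010, P[3] = 0b01100011

Only C[1] changed, to 0b11001011. In CBC, a change in C_i garbles P_i and flips the same bit in P_{i+1}. Decrypting the received ciphertext:
P[1]: D(K, 0b11001011) = 0b11000100; 0b11000100 ⊕ 0b00110010 = 0b11110110.
P[2]: D(K, 0b01001110) = 0b01000001; 0b01000001 ⊕ 0b11001011 = 0b10001010.
P[3]: D(K, 0b00100010) = 0b00101101; 0b00101101 ⊕ 0b01001110 = 0b01100011.
Blocks that differ from the original plaintext: P[1], P[2].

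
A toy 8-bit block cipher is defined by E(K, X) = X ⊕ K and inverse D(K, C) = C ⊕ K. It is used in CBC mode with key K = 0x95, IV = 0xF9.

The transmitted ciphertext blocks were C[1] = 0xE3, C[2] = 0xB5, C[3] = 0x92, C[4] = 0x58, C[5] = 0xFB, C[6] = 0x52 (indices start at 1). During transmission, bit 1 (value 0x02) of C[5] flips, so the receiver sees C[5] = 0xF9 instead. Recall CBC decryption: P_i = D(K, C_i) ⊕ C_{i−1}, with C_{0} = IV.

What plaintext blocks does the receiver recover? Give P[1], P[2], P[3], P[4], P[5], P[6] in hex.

P[1] = 0x8F, P[2] = 0xC3, P[3] = 0xB2, P[4] = 0x5F, P[5] = 0x34, P[6] = 0x3E

Only C[5] changed, to 0xF9. In CBC, a change in C_i garbles P_i and flips the same bit in P_{i+1}. Decrypting the received ciphertext:
P[1]: D(K, 0xE3) = 0x76; 0x76 ⊕ 0xF9 = 0x8F.
P[2]: D(K, 0xB5) = 0x20; 0x20 ⊕ 0xE3 = 0xC3.
P[3]: D(K, 0x92) = 0x07; 0x07 ⊕ 0xB5 = 0xB2.
P[4]: D(K, 0x58) = 0xCD; 0xCD ⊕ 0x92 = 0x5F.
P[5]: D(K, 0xF9) = 0x6C; 0x6C ⊕ 0x58 = 0x34.
P[6]: D(K, 0x52) = 0xC7; 0xC7 ⊕ 0xF9 = 0x3E.
Blocks that differ from the original plaintext: P[5], P[6].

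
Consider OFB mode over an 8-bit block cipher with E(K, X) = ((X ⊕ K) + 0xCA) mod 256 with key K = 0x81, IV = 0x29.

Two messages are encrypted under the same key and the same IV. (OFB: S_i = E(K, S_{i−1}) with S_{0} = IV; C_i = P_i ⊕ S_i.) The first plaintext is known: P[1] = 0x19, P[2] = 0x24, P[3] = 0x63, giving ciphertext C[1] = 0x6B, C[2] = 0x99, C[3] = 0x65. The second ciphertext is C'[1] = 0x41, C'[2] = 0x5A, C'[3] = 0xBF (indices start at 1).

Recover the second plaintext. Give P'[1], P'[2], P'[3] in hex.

In OFB with a reused IV, both messages share the same keystream S_i, so C_i ⊕ C'_i = P_i ⊕ P'_i and thus P'_i = P_i ⊕ C_i ⊕ C'_i.
P'[1]: 0x19 ⊕ 0x6B ⊕ 0x41 = 0x33.
P'[2]: 0x24 ⊕ 0x99 ⊕ 0x5A = 0xE7.
P'[3]: 0x63 ⊕ 0x65 ⊕ 0xBF = 0xB9.

P'[1] = 0x33, P'[2] = 0xE7, P'[3] = 0xB9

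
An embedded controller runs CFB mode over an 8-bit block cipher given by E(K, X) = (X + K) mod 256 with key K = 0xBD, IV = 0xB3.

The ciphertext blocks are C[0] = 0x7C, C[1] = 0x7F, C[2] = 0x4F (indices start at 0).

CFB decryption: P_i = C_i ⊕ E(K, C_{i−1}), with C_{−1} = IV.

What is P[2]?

P[2] = 0x73

P[2]: E(K, 0x7F) = 0x3C; 0x4F ⊕ 0x3C = 0x73.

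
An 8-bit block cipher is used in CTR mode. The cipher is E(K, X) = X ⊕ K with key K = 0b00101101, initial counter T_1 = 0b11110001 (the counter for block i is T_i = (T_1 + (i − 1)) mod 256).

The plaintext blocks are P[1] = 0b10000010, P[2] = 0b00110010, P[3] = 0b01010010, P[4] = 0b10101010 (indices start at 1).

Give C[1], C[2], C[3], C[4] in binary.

CTR encryption: S_i = E(K, T_i) where T_i is the counter for block i; C_i = P_i ⊕ S_i.
C[1]: T = 0b11110001, S = E(K, T) = 0b11011100; 0b10000010 ⊕ 0b11011100 = 0b01011110.
C[2]: T = 0b11110010, S = E(K, T) = 0b11011111; 0b00110010 ⊕ 0b11011111 = 0b11101101.
C[3]: T = 0b11110011, S = E(K, T) = 0b11011110; 0b01010010 ⊕ 0b11011110 = 0b10001100.
C[4]: T = 0b11110100, S = E(K, T) = 0b11011001; 0b10101010 ⊕ 0b11011001 = 0b01110011.

C[1] = 0b01011110, C[2] = 0b11101101, C[3] = 0b10001100, C[4] = 0b01110011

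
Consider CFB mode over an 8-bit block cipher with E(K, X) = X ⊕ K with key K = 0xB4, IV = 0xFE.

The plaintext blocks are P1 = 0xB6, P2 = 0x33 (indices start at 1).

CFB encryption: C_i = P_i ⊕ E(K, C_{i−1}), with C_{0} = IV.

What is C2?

C1: E(K, 0xFE) = 0x4A; 0xB6 ⊕ 0x4A = 0xFC.
C2: E(K, 0xFC) = 0x48; 0x33 ⊕ 0x48 = 0x7B.

C2 = 0x7B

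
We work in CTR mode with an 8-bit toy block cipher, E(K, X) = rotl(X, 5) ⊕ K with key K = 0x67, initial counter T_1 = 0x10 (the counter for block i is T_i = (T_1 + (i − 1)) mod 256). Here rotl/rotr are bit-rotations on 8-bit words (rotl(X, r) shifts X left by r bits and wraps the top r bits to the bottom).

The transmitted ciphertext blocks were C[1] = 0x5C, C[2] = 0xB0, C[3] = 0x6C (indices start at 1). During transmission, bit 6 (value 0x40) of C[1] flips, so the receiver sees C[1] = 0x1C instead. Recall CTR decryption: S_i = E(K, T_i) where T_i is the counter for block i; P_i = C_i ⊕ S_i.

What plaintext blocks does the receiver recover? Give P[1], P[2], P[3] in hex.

P[1] = 0x79, P[2] = 0xF5, P[3] = 0x49

Only C[1] changed, to 0x1C. In CTR, a change in C_i flips the same bit in P_i only; the keystream is unaffected. Decrypting the received ciphertext:
P[1]: T = 0x10, S = E(K, T) = 0x65; 0x1C ⊕ 0x65 = 0x79.
P[2]: T = 0x11, S = E(K, T) = 0x45; 0xB0 ⊕ 0x45 = 0xF5.
P[3]: T = 0x12, S = E(K, T) = 0x25; 0x6C ⊕ 0x25 = 0x49.
Blocks that differ from the original plaintext: P[1].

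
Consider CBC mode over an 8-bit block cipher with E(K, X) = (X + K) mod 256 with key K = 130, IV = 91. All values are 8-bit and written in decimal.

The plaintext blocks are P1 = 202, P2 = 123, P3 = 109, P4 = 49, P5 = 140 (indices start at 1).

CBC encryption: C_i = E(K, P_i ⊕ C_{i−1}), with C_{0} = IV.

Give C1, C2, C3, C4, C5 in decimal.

C1: P1 ⊕ 91 = 145; E(K, 145) = 19.
C2: P2 ⊕ 19 = 104; E(K, 104) = 234.
C3: P3 ⊕ 234 = 135; E(K, 135) = 9.
C4: P4 ⊕ 9 = 56; E(K, 56) = 186.
C5: P5 ⊕ 186 = 54; E(K, 54) = 184.

C1 = 19, C2 = 234, C3 = 9, C4 = 186, C5 = 184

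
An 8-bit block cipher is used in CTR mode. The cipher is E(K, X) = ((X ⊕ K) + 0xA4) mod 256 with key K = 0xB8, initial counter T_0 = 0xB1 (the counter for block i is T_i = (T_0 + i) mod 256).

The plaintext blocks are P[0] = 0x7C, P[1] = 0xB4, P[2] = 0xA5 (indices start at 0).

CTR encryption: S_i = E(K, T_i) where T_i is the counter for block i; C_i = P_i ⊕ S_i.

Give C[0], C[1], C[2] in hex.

C[0] = 0xD1, C[1] = 0x1A, C[2] = 0x0A

C[0]: T = 0xB1, S = E(K, T) = 0xAD; 0x7C ⊕ 0xAD = 0xD1.
C[1]: T = 0xB2, S = E(K, T) = 0xAE; 0xB4 ⊕ 0xAE = 0x1A.
C[2]: T = 0xB3, S = E(K, T) = 0xAF; 0xA5 ⊕ 0xAF = 0x0A.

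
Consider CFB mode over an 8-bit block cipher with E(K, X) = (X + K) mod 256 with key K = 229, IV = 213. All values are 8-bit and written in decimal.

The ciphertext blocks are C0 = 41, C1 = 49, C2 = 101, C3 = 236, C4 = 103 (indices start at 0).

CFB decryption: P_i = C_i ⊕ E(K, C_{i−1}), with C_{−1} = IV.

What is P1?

P1 = 63

P1: E(K, 41) = 14; 49 ⊕ 14 = 63.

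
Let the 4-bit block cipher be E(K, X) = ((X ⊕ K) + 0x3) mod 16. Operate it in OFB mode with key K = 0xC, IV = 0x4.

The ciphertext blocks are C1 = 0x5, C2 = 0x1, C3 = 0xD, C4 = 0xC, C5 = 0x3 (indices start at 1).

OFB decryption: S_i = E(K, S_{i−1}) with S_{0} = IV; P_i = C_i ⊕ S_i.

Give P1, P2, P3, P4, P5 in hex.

P1: S = E(K, 0x4) = 0xB; 0x5 ⊕ 0xB = 0xE.
P2: S = E(K, 0xB) = 0xA; 0x1 ⊕ 0xA = 0xB.
P3: S = E(K, 0xA) = 0x9; 0xD ⊕ 0x9 = 0x4.
P4: S = E(K, 0x9) = 0x8; 0xC ⊕ 0x8 = 0x4.
P5: S = E(K, 0x8) = 0x7; 0x3 ⊕ 0x7 = 0x4.

P1 = 0xE, P2 = 0xB, P3 = 0x4, P4 = 0x4, P5 = 0x4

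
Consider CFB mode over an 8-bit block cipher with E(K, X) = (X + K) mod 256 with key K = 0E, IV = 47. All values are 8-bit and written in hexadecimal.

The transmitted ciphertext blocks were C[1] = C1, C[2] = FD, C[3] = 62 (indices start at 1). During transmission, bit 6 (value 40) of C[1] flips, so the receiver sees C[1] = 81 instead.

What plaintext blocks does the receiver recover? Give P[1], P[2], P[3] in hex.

CFB decryption: P_i = C_i ⊕ E(K, C_{i−1}), with C_{0} = IV.
Only C[1] changed, to 81. In CFB, a change in C_i flips the same bit in P_i and garbles P_{i+1}. Decrypting the received ciphertext:
P[1]: E(K, 47) = 55; 81 ⊕ 55 = D4.
P[2]: E(K, 81) = 8F; FD ⊕ 8F = 72.
P[3]: E(K, FD) = 0B; 62 ⊕ 0B = 69.
Blocks that differ from the original plaintext: P[1], P[2].

P[1] = D4, P[2] = 72, P[3] = 69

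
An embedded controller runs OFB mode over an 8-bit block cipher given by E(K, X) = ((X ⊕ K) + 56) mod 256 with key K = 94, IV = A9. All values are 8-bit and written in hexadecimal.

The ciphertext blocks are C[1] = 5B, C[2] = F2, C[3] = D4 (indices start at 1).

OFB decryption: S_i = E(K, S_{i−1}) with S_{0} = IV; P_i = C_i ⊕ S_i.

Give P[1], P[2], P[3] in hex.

P[1] = C8, P[2] = AF, P[3] = CB

P[1]: S = E(K, A9) = 93; 5B ⊕ 93 = C8.
P[2]: S = E(K, 93) = 5D; F2 ⊕ 5D = AF.
P[3]: S = E(K, 5D) = 1F; D4 ⊕ 1F = CB.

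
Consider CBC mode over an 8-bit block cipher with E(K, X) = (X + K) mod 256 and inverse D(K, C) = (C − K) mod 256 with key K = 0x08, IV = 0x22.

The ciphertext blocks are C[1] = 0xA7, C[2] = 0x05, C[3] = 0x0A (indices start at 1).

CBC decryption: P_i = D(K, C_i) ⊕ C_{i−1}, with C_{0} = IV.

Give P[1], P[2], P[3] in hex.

P[1] = 0xBD, P[2] = 0x5A, P[3] = 0x07

P[1]: D(K, 0xA7) = 0x9F; 0x9F ⊕ 0x22 = 0xBD.
P[2]: D(K, 0x05) = 0xFD; 0xFD ⊕ 0xA7 = 0x5A.
P[3]: D(K, 0x0A) = 0x02; 0x02 ⊕ 0x05 = 0x07.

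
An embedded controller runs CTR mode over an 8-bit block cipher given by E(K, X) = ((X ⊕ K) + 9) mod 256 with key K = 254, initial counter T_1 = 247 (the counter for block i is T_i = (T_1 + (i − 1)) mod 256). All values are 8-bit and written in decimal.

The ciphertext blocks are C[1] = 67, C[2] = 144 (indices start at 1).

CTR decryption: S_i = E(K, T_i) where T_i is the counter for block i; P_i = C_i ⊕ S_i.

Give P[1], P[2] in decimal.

P[1]: T = 247, S = E(K, T) = 18; 67 ⊕ 18 = 81.
P[2]: T = 248, S = E(K, T) = 15; 144 ⊕ 15 = 159.

P[1] = 81, P[2] = 159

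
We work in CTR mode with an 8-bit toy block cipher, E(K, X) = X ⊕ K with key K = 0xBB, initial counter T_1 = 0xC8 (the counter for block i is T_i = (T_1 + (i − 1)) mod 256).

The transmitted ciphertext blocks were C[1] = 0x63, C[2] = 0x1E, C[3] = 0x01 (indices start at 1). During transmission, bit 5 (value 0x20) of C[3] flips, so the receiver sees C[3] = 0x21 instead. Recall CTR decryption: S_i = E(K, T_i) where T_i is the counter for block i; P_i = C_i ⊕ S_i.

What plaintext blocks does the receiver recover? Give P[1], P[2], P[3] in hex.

P[1] = 0x10, P[2] = 0x6C, P[3] = 0x50

Only C[3] changed, to 0x21. In CTR, a change in C_i flips the same bit in P_i only; the keystream is unaffected. Decrypting the received ciphertext:
P[1]: T = 0xC8, S = E(K, T) = 0x73; 0x63 ⊕ 0x73 = 0x10.
P[2]: T = 0xC9, S = E(K, T) = 0x72; 0x1E ⊕ 0x72 = 0x6C.
P[3]: T = 0xCA, S = E(K, T) = 0x71; 0x21 ⊕ 0x71 = 0x50.
Blocks that differ from the original plaintext: P[3].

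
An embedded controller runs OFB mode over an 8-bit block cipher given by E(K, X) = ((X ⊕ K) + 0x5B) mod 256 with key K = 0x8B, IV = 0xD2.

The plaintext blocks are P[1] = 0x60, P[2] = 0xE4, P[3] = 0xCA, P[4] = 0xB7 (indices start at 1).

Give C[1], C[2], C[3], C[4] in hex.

C[1] = 0xD4, C[2] = 0x7E, C[3] = 0xA6, C[4] = 0xF5

OFB encryption: S_i = E(K, S_{i−1}) with S_{0} = IV; C_i = P_i ⊕ S_i.
C[1]: S = E(K, 0xD2) = 0xB4; 0x60 ⊕ 0xB4 = 0xD4.
C[2]: S = E(K, 0xB4) = 0x9A; 0xE4 ⊕ 0x9A = 0x7E.
C[3]: S = E(K, 0x9A) = 0x6C; 0xCA ⊕ 0x6C = 0xA6.
C[4]: S = E(K, 0x6C) = 0x42; 0xB7 ⊕ 0x42 = 0xF5.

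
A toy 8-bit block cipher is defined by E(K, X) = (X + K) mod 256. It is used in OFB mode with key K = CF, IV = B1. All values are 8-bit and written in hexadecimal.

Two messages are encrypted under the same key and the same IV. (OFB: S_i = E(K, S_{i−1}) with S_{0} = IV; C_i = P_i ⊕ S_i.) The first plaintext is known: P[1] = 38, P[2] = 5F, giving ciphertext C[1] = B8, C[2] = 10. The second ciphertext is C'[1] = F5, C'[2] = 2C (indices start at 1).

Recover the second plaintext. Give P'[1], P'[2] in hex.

In OFB with a reused IV, both messages share the same keystream S_i, so C_i ⊕ C'_i = P_i ⊕ P'_i and thus P'_i = P_i ⊕ C_i ⊕ C'_i.
P'[1]: 38 ⊕ B8 ⊕ F5 = 75.
P'[2]: 5F ⊕ 10 ⊕ 2C = 63.

P'[1] = 75, P'[2] = 63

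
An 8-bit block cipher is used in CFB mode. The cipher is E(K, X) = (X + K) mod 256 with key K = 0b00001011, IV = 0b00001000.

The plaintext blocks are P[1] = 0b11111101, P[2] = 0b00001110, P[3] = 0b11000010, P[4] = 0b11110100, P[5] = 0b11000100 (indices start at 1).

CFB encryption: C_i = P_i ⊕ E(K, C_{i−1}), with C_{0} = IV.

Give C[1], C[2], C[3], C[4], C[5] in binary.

C[1]: E(K, 0b00001000) = 0b00010011; 0b11111101 ⊕ 0b00010011 = 0b11101110.
C[2]: E(K, 0b11101110) = 0b11111001; 0b00001110 ⊕ 0b11111001 = 0b11110111.
C[3]: E(K, 0b11110111) = 0b00000010; 0b11000010 ⊕ 0b00000010 = 0b11000000.
C[4]: E(K, 0b11000000) = 0b11001011; 0b11110100 ⊕ 0b11001011 = 0b00111111.
C[5]: E(K, 0b00111111) = 0b01001010; 0b11000100 ⊕ 0b01001010 = 0b10001110.

C[1] = 0b11101110, C[2] = 0b11110111, C[3] = 0b11000000, C[4] = 0b00111111, C[5] = 0b10001110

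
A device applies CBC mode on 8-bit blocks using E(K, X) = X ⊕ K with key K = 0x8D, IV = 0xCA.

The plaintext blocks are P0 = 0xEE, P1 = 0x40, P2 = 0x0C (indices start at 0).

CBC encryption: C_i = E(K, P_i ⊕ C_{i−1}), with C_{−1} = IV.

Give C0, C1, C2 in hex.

C0: P0 ⊕ 0xCA = 0x24; E(K, 0x24) = 0xA9.
C1: P1 ⊕ 0xA9 = 0xE9; E(K, 0xE9) = 0x64.
C2: P2 ⊕ 0x64 = 0x68; E(K, 0x68) = 0xE5.

C0 = 0xA9, C1 = 0x64, C2 = 0xE5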